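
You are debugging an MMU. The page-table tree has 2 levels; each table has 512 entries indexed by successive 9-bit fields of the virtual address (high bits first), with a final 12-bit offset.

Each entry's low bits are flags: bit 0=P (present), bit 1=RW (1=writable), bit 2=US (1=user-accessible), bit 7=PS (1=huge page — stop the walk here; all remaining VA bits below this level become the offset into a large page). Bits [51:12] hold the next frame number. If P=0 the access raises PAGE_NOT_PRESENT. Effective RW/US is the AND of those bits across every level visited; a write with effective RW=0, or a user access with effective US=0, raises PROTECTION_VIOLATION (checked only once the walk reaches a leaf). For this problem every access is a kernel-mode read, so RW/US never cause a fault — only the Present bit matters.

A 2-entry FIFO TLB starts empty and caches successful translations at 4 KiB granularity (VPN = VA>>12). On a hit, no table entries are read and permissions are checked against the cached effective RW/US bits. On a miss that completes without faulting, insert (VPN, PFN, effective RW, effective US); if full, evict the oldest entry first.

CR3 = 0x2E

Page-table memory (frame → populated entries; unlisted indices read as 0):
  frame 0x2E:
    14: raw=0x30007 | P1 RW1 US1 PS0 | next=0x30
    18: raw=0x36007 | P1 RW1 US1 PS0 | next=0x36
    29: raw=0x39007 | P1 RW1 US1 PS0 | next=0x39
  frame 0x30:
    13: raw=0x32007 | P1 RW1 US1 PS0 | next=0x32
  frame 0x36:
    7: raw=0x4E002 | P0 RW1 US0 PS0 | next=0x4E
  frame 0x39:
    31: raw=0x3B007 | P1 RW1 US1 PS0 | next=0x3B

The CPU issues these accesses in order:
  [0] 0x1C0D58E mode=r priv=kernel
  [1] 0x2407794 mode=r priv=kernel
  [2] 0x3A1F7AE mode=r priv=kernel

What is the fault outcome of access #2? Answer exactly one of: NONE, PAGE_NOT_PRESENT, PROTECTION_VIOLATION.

Trace:
#0 VA=0x1C0D58E (r,kernel):
  L0 @0x2E[14] → 0x30007  P=1,RW=1,US=1,PS=0
  L1 @0x30[13] → 0x32007  P=1,RW=1,US=1,PS=0
  → PA=0x3258E  (2 entries read)
#1 VA=0x2407794 (r,kernel):
  L0 @0x2E[18] → 0x36007  P=1,RW=1,US=1,PS=0
  L1 @0x36[7] → 0x4E002  P=0,RW=1,US=0,PS=0
  ✗ PAGE_NOT_PRESENT  [2 reads]
#2 VA=0x3A1F7AE (r,kernel):
  L0 @0x2E[29] → 0x39007  P=1,RW=1,US=1,PS=0
  L1 @0x39[31] → 0x3B007  P=1,RW=1,US=1,PS=0
  → PA=0x3B7AE  (2 entries read)

Access #2 fault: NONE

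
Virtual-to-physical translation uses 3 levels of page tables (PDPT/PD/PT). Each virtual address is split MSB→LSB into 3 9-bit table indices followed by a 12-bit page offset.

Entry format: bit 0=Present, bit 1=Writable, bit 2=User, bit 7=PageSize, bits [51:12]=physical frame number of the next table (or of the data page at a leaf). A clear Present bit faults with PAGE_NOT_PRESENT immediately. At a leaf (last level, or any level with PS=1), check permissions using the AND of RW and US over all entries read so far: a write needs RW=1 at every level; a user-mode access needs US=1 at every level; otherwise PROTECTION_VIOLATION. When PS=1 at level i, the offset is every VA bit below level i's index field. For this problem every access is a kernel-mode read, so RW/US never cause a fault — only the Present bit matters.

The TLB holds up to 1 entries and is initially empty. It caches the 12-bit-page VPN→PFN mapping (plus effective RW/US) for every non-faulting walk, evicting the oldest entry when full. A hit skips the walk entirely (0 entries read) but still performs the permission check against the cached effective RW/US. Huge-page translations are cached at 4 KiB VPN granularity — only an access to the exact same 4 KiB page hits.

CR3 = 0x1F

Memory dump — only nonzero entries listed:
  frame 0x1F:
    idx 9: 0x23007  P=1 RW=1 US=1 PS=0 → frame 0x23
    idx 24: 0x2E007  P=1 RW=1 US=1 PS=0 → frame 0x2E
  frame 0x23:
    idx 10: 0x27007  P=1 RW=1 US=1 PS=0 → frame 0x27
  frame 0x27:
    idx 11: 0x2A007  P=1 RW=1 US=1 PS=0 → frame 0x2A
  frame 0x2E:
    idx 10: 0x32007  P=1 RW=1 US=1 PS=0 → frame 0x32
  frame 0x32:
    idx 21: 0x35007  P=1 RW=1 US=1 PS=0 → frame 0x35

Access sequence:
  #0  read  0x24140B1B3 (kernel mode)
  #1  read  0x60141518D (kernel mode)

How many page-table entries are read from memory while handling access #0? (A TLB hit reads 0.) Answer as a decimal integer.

Trace:
#0 VA=0x24140B1B3 (r,kernel):
  L0: frame=0x1F idx=9 entry=0x23007 [P=1 RW=1 US=1 PS=0]
  L1: frame=0x23 idx=10 entry=0x27007 [P=1 RW=1 US=1 PS=0]
  L2: frame=0x27 idx=11 entry=0x2A007 [P=1 RW=1 US=1 PS=0]
  ⇒ phys 0x2A1B3  [3 reads]
#1 VA=0x60141518D (r,kernel):
  L0: frame=0x1F idx=24 entry=0x2E007 [P=1 RW=1 US=1 PS=0]
  L1: frame=0x2E idx=10 entry=0x32007 [P=1 RW=1 US=1 PS=0]
  L2: frame=0x32 idx=21 entry=0x35007 [P=1 RW=1 US=1 PS=0]
  ⇒ phys 0x3518D  [3 reads]

Entries read for #0: 3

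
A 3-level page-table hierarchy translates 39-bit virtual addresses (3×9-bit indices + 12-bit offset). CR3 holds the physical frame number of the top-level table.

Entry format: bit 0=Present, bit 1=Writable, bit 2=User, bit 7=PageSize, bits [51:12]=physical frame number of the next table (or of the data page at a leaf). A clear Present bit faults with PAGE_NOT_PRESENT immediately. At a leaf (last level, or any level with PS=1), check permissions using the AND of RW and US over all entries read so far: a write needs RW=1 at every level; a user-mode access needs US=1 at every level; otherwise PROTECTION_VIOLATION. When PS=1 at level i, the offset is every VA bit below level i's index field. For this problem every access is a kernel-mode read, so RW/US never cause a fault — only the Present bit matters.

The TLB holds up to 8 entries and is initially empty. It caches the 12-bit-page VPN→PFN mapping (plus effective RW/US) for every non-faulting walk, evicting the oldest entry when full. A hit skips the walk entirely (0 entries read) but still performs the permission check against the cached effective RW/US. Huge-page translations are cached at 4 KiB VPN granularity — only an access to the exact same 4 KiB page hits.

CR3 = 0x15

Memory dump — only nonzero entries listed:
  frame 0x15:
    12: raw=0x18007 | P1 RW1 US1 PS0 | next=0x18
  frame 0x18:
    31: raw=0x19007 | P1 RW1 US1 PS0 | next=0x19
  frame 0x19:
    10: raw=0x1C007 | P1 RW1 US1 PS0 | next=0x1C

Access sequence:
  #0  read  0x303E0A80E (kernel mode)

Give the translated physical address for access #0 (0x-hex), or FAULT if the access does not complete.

Per-access translation:
#0 VA=0x303E0A80E (r,kernel):
  [0] read 0x15 idx=12: raw=0x18007 flags P=1 W=1 U=1 S=0
  [1] read 0x18 idx=31: raw=0x19007 flags P=1 W=1 U=1 S=0
  [2] read 0x19 idx=10: raw=0x1C007 flags P=1 W=1 U=1 S=0
  → PA=0x1C80E  (3 entries read)

Access #0 PA: 0x1C80E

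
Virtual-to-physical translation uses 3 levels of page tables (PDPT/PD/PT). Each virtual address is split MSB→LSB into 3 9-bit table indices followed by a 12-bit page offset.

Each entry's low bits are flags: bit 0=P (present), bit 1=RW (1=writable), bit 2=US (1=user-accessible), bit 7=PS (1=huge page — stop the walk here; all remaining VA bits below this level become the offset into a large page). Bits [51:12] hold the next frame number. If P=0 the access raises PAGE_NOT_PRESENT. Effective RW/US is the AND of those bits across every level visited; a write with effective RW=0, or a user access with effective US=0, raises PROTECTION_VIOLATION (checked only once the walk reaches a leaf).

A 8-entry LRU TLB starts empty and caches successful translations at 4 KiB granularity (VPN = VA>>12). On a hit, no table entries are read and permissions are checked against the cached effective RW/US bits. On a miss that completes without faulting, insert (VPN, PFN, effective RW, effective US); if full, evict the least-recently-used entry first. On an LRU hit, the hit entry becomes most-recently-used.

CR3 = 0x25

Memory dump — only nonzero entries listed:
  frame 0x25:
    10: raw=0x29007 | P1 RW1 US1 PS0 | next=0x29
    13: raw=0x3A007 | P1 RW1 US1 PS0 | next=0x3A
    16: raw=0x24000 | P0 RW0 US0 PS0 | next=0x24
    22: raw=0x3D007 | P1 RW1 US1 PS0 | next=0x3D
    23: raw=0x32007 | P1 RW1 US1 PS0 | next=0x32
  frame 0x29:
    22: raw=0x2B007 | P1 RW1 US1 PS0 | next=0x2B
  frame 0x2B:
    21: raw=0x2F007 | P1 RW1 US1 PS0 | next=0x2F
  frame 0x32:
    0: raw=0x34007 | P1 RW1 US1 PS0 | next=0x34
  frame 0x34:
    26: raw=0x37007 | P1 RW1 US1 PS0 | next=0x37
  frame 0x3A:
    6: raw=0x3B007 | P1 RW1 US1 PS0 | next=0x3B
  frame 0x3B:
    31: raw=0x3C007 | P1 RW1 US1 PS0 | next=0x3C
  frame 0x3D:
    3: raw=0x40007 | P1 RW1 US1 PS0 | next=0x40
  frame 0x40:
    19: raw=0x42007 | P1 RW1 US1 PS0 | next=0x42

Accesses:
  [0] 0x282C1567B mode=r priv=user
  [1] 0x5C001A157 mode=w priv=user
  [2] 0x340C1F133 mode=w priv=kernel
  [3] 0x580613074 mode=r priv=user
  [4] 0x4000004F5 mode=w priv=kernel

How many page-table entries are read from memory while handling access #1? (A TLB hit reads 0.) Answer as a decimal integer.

Trace:
#0 VA=0x282C1567B (r,user):
  L0: frame=0x25 idx=10 entry=0x29007 [P=1 RW=1 US=1 PS=0]
  L1: frame=0x29 idx=22 entry=0x2B007 [P=1 RW=1 US=1 PS=0]
  L2: frame=0x2B idx=21 entry=0x2F007 [P=1 RW=1 US=1 PS=0]
  → PA=0x2F67B  (3 entries read)
#1 VA=0x5C001A157 (w,user):
  L0: frame=0x25 idx=23 entry=0x32007 [P=1 RW=1 US=1 PS=0]
  L1: frame=0x32 idx=0 entry=0x34007 [P=1 RW=1 US=1 PS=0]
  L2: frame=0x34 idx=26 entry=0x37007 [P=1 RW=1 US=1 PS=0]
  → PA=0x37157  (3 entries read)
#2 VA=0x340C1F133 (w,kernel):
  L0: frame=0x25 idx=13 entry=0x3A007 [P=1 RW=1 US=1 PS=0]
  L1: frame=0x3A idx=6 entry=0x3B007 [P=1 RW=1 US=1 PS=0]
  L2: frame=0x3B idx=31 entry=0x3C007 [P=1 RW=1 US=1 PS=0]
  → PA=0x3C133  (3 entries read)
#3 VA=0x580613074 (r,user):
  L0: frame=0x25 idx=22 entry=0x3D007 [P=1 RW=1 US=1 PS=0]
  L1: frame=0x3D idx=3 entry=0x40007 [P=1 RW=1 US=1 PS=0]
  L2: frame=0x40 idx=19 entry=0x42007 [P=1 RW=1 US=1 PS=0]
  → PA=0x42074  (3 entries read)
#4 VA=0x4000004F5 (w,kernel):
  L0: frame=0x25 idx=16 entry=0x24000 [P=0 RW=0 US=0 PS=0]
  → PAGE_NOT_PRESENT  (1 entries read)

Entries read for #1: 3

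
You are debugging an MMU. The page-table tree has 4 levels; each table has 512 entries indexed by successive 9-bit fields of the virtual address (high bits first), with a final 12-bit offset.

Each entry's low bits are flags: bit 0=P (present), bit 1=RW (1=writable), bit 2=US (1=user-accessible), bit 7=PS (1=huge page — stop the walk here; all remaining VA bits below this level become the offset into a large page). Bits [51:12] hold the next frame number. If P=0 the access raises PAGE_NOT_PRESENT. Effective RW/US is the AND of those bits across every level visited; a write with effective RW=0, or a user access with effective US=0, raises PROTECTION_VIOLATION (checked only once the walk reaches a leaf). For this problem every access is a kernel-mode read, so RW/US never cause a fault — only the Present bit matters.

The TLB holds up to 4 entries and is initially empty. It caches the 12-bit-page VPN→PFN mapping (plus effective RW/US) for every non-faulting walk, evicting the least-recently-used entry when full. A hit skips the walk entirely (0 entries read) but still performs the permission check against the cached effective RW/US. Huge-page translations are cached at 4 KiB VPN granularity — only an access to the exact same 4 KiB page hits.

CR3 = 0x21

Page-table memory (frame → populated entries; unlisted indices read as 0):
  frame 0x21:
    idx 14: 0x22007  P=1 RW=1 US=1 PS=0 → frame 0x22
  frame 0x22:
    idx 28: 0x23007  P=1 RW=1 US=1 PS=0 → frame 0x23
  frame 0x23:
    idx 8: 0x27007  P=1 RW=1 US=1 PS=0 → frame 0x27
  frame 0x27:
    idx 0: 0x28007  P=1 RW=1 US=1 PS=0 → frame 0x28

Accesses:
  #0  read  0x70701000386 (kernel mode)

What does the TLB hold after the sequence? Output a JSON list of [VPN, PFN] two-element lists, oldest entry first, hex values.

Per-access translation:
#0 VA=0x70701000386 (r,kernel):
  L0: frame=0x21 idx=14 entry=0x22007 [P=1 RW=1 US=1 PS=0]
  L1: frame=0x22 idx=28 entry=0x23007 [P=1 RW=1 US=1 PS=0]
  L2: frame=0x23 idx=8 entry=0x27007 [P=1 RW=1 US=1 PS=0]
  L3: frame=0x27 idx=0 entry=0x28007 [P=1 RW=1 US=1 PS=0]
  → PA=0x28386  (4 entries read)

TLB: [["0x70701000", "0x28"]]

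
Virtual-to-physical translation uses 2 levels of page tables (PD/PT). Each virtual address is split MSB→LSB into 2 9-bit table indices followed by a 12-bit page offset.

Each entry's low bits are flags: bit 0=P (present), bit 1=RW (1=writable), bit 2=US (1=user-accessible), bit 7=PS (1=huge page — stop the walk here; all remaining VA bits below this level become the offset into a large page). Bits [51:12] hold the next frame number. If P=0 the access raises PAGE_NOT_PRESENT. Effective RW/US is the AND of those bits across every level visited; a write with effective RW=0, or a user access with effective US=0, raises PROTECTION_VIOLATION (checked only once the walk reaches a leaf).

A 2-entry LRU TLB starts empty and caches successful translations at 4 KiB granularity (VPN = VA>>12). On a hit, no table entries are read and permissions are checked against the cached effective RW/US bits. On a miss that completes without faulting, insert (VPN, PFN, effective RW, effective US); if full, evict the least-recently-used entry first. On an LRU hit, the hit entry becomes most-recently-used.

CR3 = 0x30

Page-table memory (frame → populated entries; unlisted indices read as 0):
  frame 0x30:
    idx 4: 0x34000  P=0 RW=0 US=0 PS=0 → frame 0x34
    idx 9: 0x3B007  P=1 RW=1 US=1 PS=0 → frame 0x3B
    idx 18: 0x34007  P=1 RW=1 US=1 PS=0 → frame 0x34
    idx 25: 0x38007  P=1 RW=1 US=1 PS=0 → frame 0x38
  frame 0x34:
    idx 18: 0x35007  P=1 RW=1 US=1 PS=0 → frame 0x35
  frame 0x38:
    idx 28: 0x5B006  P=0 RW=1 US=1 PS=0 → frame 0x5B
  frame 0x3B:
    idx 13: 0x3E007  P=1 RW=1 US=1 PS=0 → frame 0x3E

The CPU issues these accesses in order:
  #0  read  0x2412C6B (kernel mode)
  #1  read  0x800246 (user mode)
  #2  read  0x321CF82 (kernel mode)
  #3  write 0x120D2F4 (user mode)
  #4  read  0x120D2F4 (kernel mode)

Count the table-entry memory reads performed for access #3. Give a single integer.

Per-access translation:
#0 VA=0x2412C6B (r,kernel):
  L0 @0x30[18] → 0x34007  P=1,RW=1,US=1,PS=0
  L1 @0x34[18] → 0x35007  P=1,RW=1,US=1,PS=0
  ✓ 0x35C6B  — 2 lookups
#1 VA=0x800246 (r,user):
  L0 @0x30[4] → 0x34000  P=0,RW=0,US=0,PS=0
  ✗ PAGE_NOT_PRESENT  [1 reads]
#2 VA=0x321CF82 (r,kernel):
  L0 @0x30[25] → 0x38007  P=1,RW=1,US=1,PS=0
  L1 @0x38[28] → 0x5B006  P=0,RW=1,US=1,PS=0
  ✗ PAGE_NOT_PRESENT  [2 reads]
#3 VA=0x120D2F4 (w,user):
  L0 @0x30[9] → 0x3B007  P=1,RW=1,US=1,PS=0
  L1 @0x3B[13] → 0x3E007  P=1,RW=1,US=1,PS=0
  ✓ 0x3E2F4  — 2 lookups
#4 VA=0x120D2F4 (r,kernel):
  TLB hit vpn=0x120D → PA=0x3E2F4

Entries read for #3: 2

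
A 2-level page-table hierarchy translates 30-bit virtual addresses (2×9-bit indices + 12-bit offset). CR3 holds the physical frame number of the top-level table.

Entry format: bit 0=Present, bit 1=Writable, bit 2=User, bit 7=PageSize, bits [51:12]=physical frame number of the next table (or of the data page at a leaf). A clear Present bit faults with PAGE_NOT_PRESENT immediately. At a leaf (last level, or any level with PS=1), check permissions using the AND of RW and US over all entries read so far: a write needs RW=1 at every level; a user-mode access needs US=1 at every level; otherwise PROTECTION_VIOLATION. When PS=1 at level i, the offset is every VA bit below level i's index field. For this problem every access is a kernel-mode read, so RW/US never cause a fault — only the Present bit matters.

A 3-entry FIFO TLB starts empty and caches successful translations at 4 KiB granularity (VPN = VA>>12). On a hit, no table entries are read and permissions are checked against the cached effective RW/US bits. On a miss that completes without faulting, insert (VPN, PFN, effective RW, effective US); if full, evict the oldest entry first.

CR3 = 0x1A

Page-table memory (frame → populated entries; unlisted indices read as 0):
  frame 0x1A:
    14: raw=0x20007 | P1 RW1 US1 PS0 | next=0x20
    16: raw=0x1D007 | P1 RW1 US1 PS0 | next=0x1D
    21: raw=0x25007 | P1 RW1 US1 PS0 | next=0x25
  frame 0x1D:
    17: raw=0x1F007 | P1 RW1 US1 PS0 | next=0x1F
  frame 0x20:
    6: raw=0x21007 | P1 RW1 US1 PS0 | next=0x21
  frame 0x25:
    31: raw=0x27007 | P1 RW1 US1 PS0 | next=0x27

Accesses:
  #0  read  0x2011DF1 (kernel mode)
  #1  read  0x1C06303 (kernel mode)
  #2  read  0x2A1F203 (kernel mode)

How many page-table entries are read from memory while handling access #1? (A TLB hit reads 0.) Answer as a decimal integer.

Walk each access:
#0 VA=0x2011DF1 (r,kernel):
  lvl0: tbl 0x1A, slot 16 ⇒ 0x1D007 (P1/RW1/US1/PS0)
  lvl1: tbl 0x1D, slot 17 ⇒ 0x1F007 (P1/RW1/US1/PS0)
  → PA=0x1FDF1  (2 entries read)
#1 VA=0x1C06303 (r,kernel):
  lvl0: tbl 0x1A, slot 14 ⇒ 0x20007 (P1/RW1/US1/PS0)
  lvl1: tbl 0x20, slot 6 ⇒ 0x21007 (P1/RW1/US1/PS0)
  → PA=0x21303  (2 entries read)
#2 VA=0x2A1F203 (r,kernel):
  lvl0: tbl 0x1A, slot 21 ⇒ 0x25007 (P1/RW1/US1/PS0)
  lvl1: tbl 0x25, slot 31 ⇒ 0x27007 (P1/RW1/US1/PS0)
  → PA=0x27203  (2 entries read)

Entries read for #1: 2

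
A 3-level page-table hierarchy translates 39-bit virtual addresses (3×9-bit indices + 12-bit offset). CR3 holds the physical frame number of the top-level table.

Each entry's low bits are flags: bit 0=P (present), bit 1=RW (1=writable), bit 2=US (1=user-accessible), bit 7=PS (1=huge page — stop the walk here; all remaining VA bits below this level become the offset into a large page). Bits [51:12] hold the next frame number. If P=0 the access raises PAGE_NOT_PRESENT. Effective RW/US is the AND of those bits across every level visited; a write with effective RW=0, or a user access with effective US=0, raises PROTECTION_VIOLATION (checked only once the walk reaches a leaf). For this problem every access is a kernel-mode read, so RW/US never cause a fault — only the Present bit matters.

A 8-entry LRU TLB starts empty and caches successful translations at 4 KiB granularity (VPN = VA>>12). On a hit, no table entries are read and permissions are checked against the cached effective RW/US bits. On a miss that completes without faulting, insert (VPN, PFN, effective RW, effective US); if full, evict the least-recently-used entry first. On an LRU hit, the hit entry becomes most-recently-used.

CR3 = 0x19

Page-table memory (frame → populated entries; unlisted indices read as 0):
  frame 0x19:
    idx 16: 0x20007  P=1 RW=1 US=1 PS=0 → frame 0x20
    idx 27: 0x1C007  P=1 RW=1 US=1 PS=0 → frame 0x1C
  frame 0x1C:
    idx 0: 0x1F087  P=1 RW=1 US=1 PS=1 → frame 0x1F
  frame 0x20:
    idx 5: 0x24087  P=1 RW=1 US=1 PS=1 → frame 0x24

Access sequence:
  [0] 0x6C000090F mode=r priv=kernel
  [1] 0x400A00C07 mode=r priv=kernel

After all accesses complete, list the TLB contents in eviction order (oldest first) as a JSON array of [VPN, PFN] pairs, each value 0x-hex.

Per-access translation:
#0 VA=0x6C000090F (r,kernel):
  L0: frame=0x19 idx=27 entry=0x1C007 [P=1 RW=1 US=1 PS=0]
  L1: frame=0x1C idx=0 entry=0x1F087 [P=1 RW=1 US=1 PS=1]
  ⇒ phys 0x1F90F (huge @L1)  [2 reads]
#1 VA=0x400A00C07 (r,kernel):
  L0: frame=0x19 idx=16 entry=0x20007 [P=1 RW=1 US=1 PS=0]
  L1: frame=0x20 idx=5 entry=0x24087 [P=1 RW=1 US=1 PS=1]
  ⇒ phys 0x24C07 (huge @L1)  [2 reads]

TLB: [["0x6C0000", "0x1F"], ["0x400A00", "0x24"]]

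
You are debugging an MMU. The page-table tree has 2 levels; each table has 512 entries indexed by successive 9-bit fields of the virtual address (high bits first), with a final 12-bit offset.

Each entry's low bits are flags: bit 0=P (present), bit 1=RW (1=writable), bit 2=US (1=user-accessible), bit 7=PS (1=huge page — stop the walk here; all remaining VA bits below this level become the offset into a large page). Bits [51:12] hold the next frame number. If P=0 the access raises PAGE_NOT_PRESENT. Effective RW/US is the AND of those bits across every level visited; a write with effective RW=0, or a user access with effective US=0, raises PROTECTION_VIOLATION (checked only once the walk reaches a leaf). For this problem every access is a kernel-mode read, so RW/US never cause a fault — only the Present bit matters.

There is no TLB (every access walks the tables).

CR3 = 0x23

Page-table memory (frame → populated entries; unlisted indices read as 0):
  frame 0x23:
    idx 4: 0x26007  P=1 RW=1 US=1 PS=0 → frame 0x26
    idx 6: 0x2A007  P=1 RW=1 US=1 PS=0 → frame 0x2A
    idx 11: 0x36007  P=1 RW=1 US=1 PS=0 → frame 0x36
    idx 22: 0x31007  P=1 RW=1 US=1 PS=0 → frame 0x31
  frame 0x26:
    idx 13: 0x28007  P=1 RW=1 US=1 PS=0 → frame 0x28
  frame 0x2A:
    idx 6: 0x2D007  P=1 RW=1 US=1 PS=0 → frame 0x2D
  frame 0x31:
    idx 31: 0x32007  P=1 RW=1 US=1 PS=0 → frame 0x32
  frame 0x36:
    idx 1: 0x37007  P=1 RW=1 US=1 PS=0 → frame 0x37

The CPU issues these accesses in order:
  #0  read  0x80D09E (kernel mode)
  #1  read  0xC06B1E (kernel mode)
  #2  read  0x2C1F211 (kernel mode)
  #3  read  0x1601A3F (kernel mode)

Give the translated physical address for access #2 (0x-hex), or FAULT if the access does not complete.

Per-access translation:
#0 VA=0x80D09E (r,kernel):
  [0] read 0x23 idx=4: raw=0x26007 flags P=1 W=1 U=1 S=0
  [1] read 0x26 idx=13: raw=0x28007 flags P=1 W=1 U=1 S=0
  ✓ 0x2809E  — 2 lookups
#1 VA=0xC06B1E (r,kernel):
  [0] read 0x23 idx=6: raw=0x2A007 flags P=1 W=1 U=1 S=0
  [1] read 0x2A idx=6: raw=0x2D007 flags P=1 W=1 U=1 S=0
  ✓ 0x2DB1E  — 2 lookups
#2 VA=0x2C1F211 (r,kernel):
  [0] read 0x23 idx=22: raw=0x31007 flags P=1 W=1 U=1 S=0
  [1] read 0x31 idx=31: raw=0x32007 flags P=1 W=1 U=1 S=0
  ✓ 0x32211  — 2 lookups
#3 VA=0x1601A3F (r,kernel):
  [0] read 0x23 idx=11: raw=0x36007 flags P=1 W=1 U=1 S=0
  [1] read 0x36 idx=1: raw=0x37007 flags P=1 W=1 U=1 S=0
  ✓ 0x37A3F  — 2 lookups

Access #2 PA: 0x32211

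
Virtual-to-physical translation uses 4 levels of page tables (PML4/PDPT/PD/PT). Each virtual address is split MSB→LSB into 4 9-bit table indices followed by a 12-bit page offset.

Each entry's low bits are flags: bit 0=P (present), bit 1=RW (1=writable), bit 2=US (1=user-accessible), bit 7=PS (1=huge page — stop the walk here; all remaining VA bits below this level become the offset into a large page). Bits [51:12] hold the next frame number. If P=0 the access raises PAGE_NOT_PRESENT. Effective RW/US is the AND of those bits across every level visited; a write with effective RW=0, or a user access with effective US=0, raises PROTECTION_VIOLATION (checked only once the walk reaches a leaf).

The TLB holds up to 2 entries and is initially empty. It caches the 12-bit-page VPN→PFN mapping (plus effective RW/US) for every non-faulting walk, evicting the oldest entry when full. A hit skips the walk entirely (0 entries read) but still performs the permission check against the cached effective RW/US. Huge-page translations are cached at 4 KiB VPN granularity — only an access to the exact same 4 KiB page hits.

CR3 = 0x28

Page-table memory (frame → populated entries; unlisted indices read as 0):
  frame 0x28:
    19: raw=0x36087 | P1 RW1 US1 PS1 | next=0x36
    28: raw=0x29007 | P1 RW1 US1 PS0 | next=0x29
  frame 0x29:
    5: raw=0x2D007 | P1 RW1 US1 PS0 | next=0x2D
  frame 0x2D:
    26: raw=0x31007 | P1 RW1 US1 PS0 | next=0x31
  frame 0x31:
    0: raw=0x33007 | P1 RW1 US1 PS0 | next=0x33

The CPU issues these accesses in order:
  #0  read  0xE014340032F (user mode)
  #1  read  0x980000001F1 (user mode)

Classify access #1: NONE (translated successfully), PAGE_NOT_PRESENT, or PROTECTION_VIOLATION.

Per-access translation:
#0 VA=0xE014340032F (r,user):
  L0 @0x28[28] → 0x29007  P=1,RW=1,US=1,PS=0
  L1 @0x29[5] → 0x2D007  P=1,RW=1,US=1,PS=0
  L2 @0x2D[26] → 0x31007  P=1,RW=1,US=1,PS=0
  L3 @0x31[0] → 0x33007  P=1,RW=1,US=1,PS=0
  ⇒ phys 0x3332F  [4 reads]
#1 VA=0x980000001F1 (r,user):
  L0 @0x28[19] → 0x36087  P=1,RW=1,US=1,PS=1
  ⇒ phys 0x361F1 (huge @L0)  [1 reads]

Access #1 fault: NONE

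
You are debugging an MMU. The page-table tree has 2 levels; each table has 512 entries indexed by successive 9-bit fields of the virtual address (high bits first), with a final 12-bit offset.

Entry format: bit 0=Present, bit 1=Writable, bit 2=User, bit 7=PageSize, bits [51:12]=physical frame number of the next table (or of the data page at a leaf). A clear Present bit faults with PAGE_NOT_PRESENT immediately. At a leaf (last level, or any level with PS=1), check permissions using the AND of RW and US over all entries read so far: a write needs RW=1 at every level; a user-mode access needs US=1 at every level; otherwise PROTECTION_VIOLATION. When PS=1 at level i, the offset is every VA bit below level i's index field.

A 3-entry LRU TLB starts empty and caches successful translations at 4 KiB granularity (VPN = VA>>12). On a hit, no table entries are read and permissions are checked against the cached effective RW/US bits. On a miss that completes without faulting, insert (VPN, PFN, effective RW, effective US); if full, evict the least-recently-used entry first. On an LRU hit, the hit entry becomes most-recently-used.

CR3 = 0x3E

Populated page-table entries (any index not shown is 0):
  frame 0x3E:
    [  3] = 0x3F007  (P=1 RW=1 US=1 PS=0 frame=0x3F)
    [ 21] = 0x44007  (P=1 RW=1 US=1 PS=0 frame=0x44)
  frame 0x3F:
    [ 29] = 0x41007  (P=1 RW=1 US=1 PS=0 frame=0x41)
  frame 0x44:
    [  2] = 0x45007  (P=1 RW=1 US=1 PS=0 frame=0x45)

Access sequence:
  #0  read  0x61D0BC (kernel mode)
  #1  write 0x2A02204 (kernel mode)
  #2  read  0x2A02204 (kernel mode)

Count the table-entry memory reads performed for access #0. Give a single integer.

Per-access translation:
#0 VA=0x61D0BC (r,kernel):
  L0: frame=0x3E idx=3 entry=0x3F007 [P=1 RW=1 US=1 PS=0]
  L1: frame=0x3F idx=29 entry=0x41007 [P=1 RW=1 US=1 PS=0]
  ✓ 0x410BC  — 2 lookups
#1 VA=0x2A02204 (w,kernel):
  L0: frame=0x3E idx=21 entry=0x44007 [P=1 RW=1 US=1 PS=0]
  L1: frame=0x44 idx=2 entry=0x45007 [P=1 RW=1 US=1 PS=0]
  ✓ 0x45204  — 2 lookups
#2 VA=0x2A02204 (r,kernel):
  TLB hit vpn=0x2A02 → PA=0x45204

Entries read for #0: 2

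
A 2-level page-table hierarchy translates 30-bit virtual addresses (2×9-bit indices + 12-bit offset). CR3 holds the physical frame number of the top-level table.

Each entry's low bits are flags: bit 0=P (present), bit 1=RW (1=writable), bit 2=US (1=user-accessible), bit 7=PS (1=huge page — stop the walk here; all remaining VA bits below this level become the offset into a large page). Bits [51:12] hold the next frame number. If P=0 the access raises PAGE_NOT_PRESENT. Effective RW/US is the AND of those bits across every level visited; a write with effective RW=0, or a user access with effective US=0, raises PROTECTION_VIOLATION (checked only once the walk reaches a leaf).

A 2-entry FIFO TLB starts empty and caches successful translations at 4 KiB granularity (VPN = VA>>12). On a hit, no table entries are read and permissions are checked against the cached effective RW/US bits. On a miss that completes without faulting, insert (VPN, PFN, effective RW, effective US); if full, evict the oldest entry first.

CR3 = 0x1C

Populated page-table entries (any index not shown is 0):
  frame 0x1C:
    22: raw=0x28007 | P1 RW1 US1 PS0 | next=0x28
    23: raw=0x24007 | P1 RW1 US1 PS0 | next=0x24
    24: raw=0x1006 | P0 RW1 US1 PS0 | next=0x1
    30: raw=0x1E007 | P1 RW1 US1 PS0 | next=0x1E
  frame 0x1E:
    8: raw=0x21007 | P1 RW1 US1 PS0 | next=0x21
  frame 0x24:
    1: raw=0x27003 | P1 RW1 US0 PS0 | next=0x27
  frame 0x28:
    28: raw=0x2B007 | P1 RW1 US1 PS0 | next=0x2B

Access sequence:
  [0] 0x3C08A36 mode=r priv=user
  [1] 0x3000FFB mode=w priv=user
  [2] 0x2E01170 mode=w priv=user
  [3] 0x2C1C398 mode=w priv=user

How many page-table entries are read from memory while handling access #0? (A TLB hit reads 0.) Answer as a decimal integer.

Walk each access:
#0 VA=0x3C08A36 (r,user):
  lvl0: tbl 0x1C, slot 30 ⇒ 0x1E007 (P1/RW1/US1/PS0)
  lvl1: tbl 0x1E, slot 8 ⇒ 0x21007 (P1/RW1/US1/PS0)
  ✓ 0x21A36  — 2 lookups
#1 VA=0x3000FFB (w,user):
  lvl0: tbl 0x1C, slot 24 ⇒ 0x1006 (P0/RW1/US1/PS0)
  → PAGE_NOT_PRESENT  (1 entries read)
#2 VA=0x2E01170 (w,user):
  lvl0: tbl 0x1C, slot 23 ⇒ 0x24007 (P1/RW1/US1/PS0)
  lvl1: tbl 0x24, slot 1 ⇒ 0x27003 (P1/RW1/US0/PS0)
  → PROTECTION_VIOLATION  (2 entries read)
#3 VA=0x2C1C398 (w,user):
  lvl0: tbl 0x1C, slot 22 ⇒ 0x28007 (P1/RW1/US1/PS0)
  lvl1: tbl 0x28, slot 28 ⇒ 0x2B007 (P1/RW1/US1/PS0)
  ✓ 0x2B398  — 2 lookups

Entries read for #0: 2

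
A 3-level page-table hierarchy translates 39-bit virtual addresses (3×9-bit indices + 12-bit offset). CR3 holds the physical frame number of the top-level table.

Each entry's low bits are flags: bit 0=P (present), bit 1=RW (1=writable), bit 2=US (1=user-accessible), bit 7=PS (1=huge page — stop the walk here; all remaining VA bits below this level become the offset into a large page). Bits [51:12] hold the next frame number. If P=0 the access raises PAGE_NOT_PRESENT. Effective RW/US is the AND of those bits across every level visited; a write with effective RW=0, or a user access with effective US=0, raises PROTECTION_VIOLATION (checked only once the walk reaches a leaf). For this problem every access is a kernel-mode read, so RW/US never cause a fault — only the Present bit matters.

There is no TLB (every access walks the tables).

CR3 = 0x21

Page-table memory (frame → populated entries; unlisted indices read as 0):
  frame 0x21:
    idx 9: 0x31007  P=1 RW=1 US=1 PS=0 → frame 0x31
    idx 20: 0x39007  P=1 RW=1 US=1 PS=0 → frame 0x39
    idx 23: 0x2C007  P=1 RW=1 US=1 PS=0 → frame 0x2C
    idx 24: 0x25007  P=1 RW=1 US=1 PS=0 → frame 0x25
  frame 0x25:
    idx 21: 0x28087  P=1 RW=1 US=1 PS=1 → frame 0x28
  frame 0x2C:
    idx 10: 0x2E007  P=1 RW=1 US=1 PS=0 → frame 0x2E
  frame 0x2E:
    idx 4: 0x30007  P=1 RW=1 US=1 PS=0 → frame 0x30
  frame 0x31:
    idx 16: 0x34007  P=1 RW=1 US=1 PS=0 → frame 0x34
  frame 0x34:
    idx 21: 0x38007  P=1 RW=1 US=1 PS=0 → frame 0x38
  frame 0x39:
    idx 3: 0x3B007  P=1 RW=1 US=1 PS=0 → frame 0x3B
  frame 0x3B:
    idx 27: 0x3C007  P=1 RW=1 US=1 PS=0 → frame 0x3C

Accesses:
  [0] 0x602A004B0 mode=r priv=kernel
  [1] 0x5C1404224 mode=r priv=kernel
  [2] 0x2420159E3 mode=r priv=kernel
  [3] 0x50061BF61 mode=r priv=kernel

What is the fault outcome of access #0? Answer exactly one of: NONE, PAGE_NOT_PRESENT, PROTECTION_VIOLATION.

Walk each access:
#0 VA=0x602A004B0 (r,kernel):
  L0 @0x21[24] → 0x25007  P=1,RW=1,US=1,PS=0
  L1 @0x25[21] → 0x28087  P=1,RW=1,US=1,PS=1
  ⇒ phys 0x284B0 (huge @L1)  [2 reads]
#1 VA=0x5C1404224 (r,kernel):
  L0 @0x21[23] → 0x2C007  P=1,RW=1,US=1,PS=0
  L1 @0x2C[10] → 0x2E007  P=1,RW=1,US=1,PS=0
  L2 @0x2E[4] → 0x30007  P=1,RW=1,US=1,PS=0
  ⇒ phys 0x30224  [3 reads]
#2 VA=0x2420159E3 (r,kernel):
  L0 @0x21[9] → 0x31007  P=1,RW=1,US=1,PS=0
  L1 @0x31[16] → 0x34007  P=1,RW=1,US=1,PS=0
  L2 @0x34[21] → 0x38007  P=1,RW=1,US=1,PS=0
  ⇒ phys 0x389E3  [3 reads]
#3 VA=0x50061BF61 (r,kernel):
  L0 @0x21[20] → 0x39007  P=1,RW=1,US=1,PS=0
  L1 @0x39[3] → 0x3B007  P=1,RW=1,US=1,PS=0
  L2 @0x3B[27] → 0x3C007  P=1,RW=1,US=1,PS=0
  ⇒ phys 0x3CF61  [3 reads]

Access #0 fault: NONE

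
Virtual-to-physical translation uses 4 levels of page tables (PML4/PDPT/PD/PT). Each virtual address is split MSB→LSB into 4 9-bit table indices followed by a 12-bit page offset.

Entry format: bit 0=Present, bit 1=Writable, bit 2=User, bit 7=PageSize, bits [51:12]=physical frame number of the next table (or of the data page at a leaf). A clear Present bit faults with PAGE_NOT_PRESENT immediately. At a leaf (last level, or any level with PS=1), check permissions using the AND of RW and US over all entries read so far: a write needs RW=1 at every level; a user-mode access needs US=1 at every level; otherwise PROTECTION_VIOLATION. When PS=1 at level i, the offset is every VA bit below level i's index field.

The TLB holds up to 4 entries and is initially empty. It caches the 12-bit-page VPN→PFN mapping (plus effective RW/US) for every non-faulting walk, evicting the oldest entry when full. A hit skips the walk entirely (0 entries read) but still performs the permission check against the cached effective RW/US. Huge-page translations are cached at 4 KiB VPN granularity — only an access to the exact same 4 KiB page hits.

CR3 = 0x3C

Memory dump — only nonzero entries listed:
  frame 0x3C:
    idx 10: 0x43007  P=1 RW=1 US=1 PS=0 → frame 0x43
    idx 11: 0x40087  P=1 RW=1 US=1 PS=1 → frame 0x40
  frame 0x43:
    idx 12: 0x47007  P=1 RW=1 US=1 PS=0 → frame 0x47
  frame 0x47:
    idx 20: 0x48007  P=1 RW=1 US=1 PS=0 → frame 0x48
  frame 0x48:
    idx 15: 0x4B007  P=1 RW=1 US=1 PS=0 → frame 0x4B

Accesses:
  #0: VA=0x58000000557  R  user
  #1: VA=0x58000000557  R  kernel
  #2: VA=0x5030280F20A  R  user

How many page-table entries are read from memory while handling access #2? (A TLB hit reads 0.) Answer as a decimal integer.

Walk each access:
#0 VA=0x58000000557 (r,user):
  lvl0: tbl 0x3C, slot 11 ⇒ 0x40087 (P1/RW1/US1/PS1)
  ⇒ phys 0x40557 (huge @L0)  [1 reads]
#1 VA=0x58000000557 (r,kernel):
  TLB hit vpn=0x58000000 → PA=0x40557
#2 VA=0x5030280F20A (r,user):
  lvl0: tbl 0x3C, slot 10 ⇒ 0x43007 (P1/RW1/US1/PS0)
  lvl1: tbl 0x43, slot 12 ⇒ 0x47007 (P1/RW1/US1/PS0)
  lvl2: tbl 0x47, slot 20 ⇒ 0x48007 (P1/RW1/US1/PS0)
  lvl3: tbl 0x48, slot 15 ⇒ 0x4B007 (P1/RW1/US1/PS0)
  ⇒ phys 0x4B20A  [4 reads]

Entries read for #2: 4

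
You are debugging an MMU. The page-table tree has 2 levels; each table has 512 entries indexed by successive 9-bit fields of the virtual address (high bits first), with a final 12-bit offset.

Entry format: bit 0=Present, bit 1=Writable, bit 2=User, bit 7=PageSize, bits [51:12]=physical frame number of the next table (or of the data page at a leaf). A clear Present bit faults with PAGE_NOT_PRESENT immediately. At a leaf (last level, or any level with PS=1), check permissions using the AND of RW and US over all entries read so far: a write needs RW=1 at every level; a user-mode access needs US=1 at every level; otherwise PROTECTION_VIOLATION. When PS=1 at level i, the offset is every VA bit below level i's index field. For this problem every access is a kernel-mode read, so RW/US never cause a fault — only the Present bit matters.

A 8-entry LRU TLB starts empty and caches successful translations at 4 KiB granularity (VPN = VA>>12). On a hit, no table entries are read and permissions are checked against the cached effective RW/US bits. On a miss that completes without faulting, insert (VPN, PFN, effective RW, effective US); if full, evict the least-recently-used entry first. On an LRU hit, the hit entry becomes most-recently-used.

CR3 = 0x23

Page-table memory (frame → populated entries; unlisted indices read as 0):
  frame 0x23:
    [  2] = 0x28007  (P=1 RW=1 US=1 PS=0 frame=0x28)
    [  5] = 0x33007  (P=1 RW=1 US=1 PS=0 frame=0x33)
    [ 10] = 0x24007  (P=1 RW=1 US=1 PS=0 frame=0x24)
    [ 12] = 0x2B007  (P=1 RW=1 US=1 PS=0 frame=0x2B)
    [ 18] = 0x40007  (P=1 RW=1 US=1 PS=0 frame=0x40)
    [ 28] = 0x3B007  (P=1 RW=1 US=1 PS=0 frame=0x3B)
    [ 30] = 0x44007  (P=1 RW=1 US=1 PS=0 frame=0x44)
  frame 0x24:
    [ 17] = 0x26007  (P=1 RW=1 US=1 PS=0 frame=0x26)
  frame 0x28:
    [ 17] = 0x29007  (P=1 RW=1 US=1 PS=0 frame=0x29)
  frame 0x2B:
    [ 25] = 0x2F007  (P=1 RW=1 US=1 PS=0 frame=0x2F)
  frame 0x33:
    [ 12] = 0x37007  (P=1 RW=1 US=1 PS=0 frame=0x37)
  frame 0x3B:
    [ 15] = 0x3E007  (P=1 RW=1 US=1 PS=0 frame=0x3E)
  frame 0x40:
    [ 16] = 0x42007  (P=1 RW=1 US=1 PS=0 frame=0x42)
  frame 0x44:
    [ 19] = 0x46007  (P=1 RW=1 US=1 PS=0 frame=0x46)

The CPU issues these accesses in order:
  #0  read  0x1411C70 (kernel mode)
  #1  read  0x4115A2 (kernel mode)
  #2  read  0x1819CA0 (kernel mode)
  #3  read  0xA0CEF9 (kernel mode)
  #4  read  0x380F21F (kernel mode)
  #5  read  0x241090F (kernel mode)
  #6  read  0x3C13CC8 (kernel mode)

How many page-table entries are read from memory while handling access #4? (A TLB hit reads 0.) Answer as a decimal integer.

Trace:
#0 VA=0x1411C70 (r,kernel):
  [0] read 0x23 idx=10: raw=0x24007 flags P=1 W=1 U=1 S=0
  [1] read 0x24 idx=17: raw=0x26007 flags P=1 W=1 U=1 S=0
  ⇒ phys 0x26C70  [2 reads]
#1 VA=0x4115A2 (r,kernel):
  [0] read 0x23 idx=2: raw=0x28007 flags P=1 W=1 U=1 S=0
  [1] read 0x28 idx=17: raw=0x29007 flags P=1 W=1 U=1 S=0
  ⇒ phys 0x295A2  [2 reads]
#2 VA=0x1819CA0 (r,kernel):
  [0] read 0x23 idx=12: raw=0x2B007 flags P=1 W=1 U=1 S=0
  [1] read 0x2B idx=25: raw=0x2F007 flags P=1 W=1 U=1 S=0
  ⇒ phys 0x2FCA0  [2 reads]
#3 VA=0xA0CEF9 (r,kernel):
  [0] read 0x23 idx=5: raw=0x33007 flags P=1 W=1 U=1 S=0
  [1] read 0x33 idx=12: raw=0x37007 flags P=1 W=1 U=1 S=0
  ⇒ phys 0x37EF9  [2 reads]
#4 VA=0x380F21F (r,kernel):
  [0] read 0x23 idx=28: raw=0x3B007 flags P=1 W=1 U=1 S=0
  [1] read 0x3B idx=15: raw=0x3E007 flags P=1 W=1 U=1 S=0
  ⇒ phys 0x3E21F  [2 reads]
#5 VA=0x241090F (r,kernel):
  [0] read 0x23 idx=18: raw=0x40007 flags P=1 W=1 U=1 S=0
  [1] read 0x40 idx=16: raw=0x42007 flags P=1 W=1 U=1 S=0
  ⇒ phys 0x4290F  [2 reads]
#6 VA=0x3C13CC8 (r,kernel):
  [0] read 0x23 idx=30: raw=0x44007 flags P=1 W=1 U=1 S=0
  [1] read 0x44 idx=19: raw=0x46007 flags P=1 W=1 U=1 S=0
  ⇒ phys 0x46CC8  [2 reads]

Entries read for #4: 2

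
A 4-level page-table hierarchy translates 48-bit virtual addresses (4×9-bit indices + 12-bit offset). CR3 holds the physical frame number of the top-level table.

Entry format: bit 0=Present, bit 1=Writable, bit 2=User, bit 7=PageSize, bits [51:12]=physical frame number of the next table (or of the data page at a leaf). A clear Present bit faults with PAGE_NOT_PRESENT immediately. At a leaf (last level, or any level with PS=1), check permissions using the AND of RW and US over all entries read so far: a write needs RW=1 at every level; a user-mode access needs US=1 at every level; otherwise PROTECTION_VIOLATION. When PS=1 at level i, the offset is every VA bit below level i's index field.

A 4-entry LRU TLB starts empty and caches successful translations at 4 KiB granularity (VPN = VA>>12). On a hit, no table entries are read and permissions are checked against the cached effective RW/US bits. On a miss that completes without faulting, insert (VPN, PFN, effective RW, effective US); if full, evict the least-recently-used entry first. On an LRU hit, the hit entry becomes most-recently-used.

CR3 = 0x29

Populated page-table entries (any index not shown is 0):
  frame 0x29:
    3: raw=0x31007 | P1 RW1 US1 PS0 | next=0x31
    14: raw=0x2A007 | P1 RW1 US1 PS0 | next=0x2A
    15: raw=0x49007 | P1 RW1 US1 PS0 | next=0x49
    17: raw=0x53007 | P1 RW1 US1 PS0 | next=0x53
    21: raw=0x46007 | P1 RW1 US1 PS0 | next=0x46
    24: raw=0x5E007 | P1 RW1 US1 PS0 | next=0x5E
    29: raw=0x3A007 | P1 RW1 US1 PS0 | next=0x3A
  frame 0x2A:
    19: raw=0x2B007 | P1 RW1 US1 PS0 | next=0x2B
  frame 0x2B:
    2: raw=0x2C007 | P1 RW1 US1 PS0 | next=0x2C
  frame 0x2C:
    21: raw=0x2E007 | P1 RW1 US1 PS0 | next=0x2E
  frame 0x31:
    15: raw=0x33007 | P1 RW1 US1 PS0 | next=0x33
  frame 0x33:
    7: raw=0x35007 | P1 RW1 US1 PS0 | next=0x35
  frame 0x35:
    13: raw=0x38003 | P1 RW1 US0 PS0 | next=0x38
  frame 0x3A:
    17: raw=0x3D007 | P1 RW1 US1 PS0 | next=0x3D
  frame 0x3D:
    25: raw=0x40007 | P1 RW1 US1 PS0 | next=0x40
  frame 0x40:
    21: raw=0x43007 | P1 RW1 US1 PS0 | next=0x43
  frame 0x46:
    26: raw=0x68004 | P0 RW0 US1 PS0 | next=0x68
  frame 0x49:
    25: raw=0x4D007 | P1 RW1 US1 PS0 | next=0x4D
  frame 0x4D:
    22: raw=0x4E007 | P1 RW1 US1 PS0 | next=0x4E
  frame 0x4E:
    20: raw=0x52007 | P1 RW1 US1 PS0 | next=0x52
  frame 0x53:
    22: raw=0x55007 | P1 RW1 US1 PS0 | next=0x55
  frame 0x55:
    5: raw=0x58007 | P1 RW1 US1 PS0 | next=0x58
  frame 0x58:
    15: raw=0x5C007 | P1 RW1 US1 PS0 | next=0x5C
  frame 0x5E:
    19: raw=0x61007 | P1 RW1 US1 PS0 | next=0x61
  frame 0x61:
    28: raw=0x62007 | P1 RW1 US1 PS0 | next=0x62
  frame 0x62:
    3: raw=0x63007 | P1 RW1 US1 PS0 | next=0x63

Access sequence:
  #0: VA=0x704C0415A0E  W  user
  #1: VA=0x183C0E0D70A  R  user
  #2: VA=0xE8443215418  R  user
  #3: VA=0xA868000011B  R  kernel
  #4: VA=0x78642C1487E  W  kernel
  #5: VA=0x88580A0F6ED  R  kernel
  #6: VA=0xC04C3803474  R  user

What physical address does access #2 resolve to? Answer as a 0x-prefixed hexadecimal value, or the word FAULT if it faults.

Trace:
#0 VA=0x704C0415A0E (w,user):
  L0: frame=0x29 idx=14 entry=0x2A007 [P=1 RW=1 US=1 PS=0]
  L1: frame=0x2A idx=19 entry=0x2B007 [P=1 RW=1 US=1 PS=0]
  L2: frame=0x2B idx=2 entry=0x2C007 [P=1 RW=1 US=1 PS=0]
  L3: frame=0x2C idx=21 entry=0x2E007 [P=1 RW=1 US=1 PS=0]
  ✓ 0x2EA0E  — 4 lookups
#1 VA=0x183C0E0D70A (r,user):
  L0: frame=0x29 idx=3 entry=0x31007 [P=1 RW=1 US=1 PS=0]
  L1: frame=0x31 idx=15 entry=0x33007 [P=1 RW=1 US=1 PS=0]
  L2: frame=0x33 idx=7 entry=0x35007 [P=1 RW=1 US=1 PS=0]
  L3: frame=0x35 idx=13 entry=0x38003 [P=1 RW=1 US=0 PS=0]
  → PROTECTION_VIOLATION  (4 entries read)
#2 VA=0xE8443215418 (r,user):
  L0: frame=0x29 idx=29 entry=0x3A007 [P=1 RW=1 US=1 PS=0]
  L1: frame=0x3A idx=17 entry=0x3D007 [P=1 RW=1 US=1 PS=0]
  L2: frame=0x3D idx=25 entry=0x40007 [P=1 RW=1 US=1 PS=0]
  L3: frame=0x40 idx=21 entry=0x43007 [P=1 RW=1 US=1 PS=0]
  ✓ 0x43418  — 4 lookups
#3 VA=0xA868000011B (r,kernel):
  L0: frame=0x29 idx=21 entry=0x46007 [P=1 RW=1 US=1 PS=0]
  L1: frame=0x46 idx=26 entry=0x68004 [P=0 RW=0 US=1 PS=0]
  → PAGE_NOT_PRESENT  (2 entries read)
#4 VA=0x78642C1487E (w,kernel):
  L0: frame=0x29 idx=15 entry=0x49007 [P=1 RW=1 US=1 PS=0]
  L1: frame=0x49 idx=25 entry=0x4D007 [P=1 RW=1 US=1 PS=0]
  L2: frame=0x4D idx=22 entry=0x4E007 [P=1 RW=1 US=1 PS=0]
  L3: frame=0x4E idx=20 entry=0x52007 [P=1 RW=1 US=1 PS=0]
  ✓ 0x5287E  — 4 lookups
#5 VA=0x88580A0F6ED (r,kernel):
  L0: frame=0x29 idx=17 entry=0x53007 [P=1 RW=1 US=1 PS=0]
  L1: frame=0x53 idx=22 entry=0x55007 [P=1 RW=1 US=1 PS=0]
  L2: frame=0x55 idx=5 entry=0x58007 [P=1 RW=1 US=1 PS=0]
  L3: frame=0x58 idx=15 entry=0x5C007 [P=1 RW=1 US=1 PS=0]
  ✓ 0x5C6ED  — 4 lookups
#6 VA=0xC04C3803474 (r,user):
  L0: frame=0x29 idx=24 entry=0x5E007 [P=1 RW=1 US=1 PS=0]
  L1: frame=0x5E idx=19 entry=0x61007 [P=1 RW=1 US=1 PS=0]
  L2: frame=0x61 idx=28 entry=0x62007 [P=1 RW=1 US=1 PS=0]
  L3: frame=0x62 idx=3 entry=0x63007 [P=1 RW=1 US=1 PS=0]
  ✓ 0x63474  — 4 lookups

Access #2 PA: 0x43418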